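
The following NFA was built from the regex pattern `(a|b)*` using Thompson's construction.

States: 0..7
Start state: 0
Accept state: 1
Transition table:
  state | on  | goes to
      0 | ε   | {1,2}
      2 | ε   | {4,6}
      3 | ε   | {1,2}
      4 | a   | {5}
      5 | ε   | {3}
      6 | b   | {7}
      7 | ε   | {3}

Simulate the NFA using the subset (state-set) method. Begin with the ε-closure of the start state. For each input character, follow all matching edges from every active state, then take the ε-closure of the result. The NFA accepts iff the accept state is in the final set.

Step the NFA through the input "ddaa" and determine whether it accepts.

start: ε-closure({0}) = {0,1,2,4,6}
'd' @ 1: {}  — state set empty
rest 'daa' ignored (set empty)
end set {} — state 1 not in

Answer: REJECT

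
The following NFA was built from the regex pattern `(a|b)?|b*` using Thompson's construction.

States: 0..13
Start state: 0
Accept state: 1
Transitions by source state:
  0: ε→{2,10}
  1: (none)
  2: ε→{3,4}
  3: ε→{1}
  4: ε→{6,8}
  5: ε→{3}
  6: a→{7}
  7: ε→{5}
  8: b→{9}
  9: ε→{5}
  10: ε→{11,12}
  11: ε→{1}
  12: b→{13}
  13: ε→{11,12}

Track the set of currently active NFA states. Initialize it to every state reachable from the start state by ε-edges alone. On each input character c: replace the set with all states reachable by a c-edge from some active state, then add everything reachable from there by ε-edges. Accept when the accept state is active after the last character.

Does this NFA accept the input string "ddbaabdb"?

Answer: REJECT

Steps:
initial (ε-close {0}): {0,1,2,3,4,6,8,10,11,12}
'd' @ 1: {}  — state set empty
rest 'dbaabdb' ignored (set empty)
final: {}; accept 1 not in set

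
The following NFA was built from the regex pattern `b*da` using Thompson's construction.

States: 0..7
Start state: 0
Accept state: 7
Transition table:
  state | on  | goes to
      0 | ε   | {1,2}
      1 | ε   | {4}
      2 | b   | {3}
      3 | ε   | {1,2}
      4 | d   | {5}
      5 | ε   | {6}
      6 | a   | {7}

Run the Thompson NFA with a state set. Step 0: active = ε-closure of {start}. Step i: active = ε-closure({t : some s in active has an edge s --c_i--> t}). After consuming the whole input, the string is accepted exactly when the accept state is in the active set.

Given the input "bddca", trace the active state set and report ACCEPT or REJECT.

Answer: REJECT

Derivation:
initial (ε-close {0}): {0,1,2,4}
'b' @ 1: {1,2,3,4}
'd' @ 2: {5,6}
'd' @ 3: {}  — state set empty
rest 'ca' ignored (set empty)
end set {} — state 7 not in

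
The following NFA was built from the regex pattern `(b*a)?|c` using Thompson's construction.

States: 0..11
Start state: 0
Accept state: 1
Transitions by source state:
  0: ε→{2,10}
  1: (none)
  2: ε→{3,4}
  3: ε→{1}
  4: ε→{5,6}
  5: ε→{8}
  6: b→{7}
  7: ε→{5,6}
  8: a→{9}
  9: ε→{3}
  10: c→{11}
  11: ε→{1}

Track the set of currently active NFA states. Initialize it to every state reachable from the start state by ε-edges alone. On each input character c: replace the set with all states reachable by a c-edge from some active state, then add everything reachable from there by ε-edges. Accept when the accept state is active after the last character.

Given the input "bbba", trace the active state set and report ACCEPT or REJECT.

initial (ε-close {0}): {0,1,2,3,4,5,6,8,10}
'b' @ 1: {5,6,7,8}
'b' @ 2: {5,6,7,8}
'b' @ 3: {5,6,7,8}
'a' @ 4: {1,3,9}  (accept∈set)
final: {1,3,9}; accept 1 in set

Answer: ACCEPT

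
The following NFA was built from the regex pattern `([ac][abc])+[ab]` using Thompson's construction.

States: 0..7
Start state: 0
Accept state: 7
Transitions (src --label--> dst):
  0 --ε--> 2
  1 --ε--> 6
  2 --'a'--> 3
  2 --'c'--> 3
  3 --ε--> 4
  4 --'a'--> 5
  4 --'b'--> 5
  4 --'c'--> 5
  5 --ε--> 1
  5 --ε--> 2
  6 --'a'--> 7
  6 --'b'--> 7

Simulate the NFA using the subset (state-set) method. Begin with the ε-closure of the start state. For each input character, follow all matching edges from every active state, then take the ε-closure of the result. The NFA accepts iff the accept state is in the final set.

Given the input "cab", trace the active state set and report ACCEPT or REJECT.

Answer: ACCEPT

Steps:
S₀ = ε-closure({0}) = {0,2}
'c' @ 1: {3,4}
'a' @ 2: {1,2,5,6}
'b' @ 3: {7}  [accepting]
end set {7} — state 7 in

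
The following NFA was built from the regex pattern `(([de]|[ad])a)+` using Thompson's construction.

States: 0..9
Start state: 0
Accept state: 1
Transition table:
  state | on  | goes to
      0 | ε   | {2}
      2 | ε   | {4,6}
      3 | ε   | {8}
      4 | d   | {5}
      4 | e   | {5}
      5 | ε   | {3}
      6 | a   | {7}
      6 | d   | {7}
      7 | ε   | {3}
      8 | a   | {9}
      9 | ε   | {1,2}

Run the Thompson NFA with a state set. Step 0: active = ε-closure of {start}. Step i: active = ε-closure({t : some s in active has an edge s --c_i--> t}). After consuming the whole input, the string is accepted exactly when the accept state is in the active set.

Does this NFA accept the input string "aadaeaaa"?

initial (ε-close {0}): {0,2,4,6}
'a' @ 1: {3,7,8}
'a' @ 2: {1,2,4,6,9}  ✓accept
'd' @ 3: {3,5,7,8}
'a' @ 4: {1,2,4,6,9}  ✓accept
'e' @ 5: {3,5,8}
'a' @ 6: {1,2,4,6,9}  ✓accept
'a' @ 7: {3,7,8}
'a' @ 8: {1,2,4,6,9}  ✓accept
after full input: {1,2,4,6,9}  (accept=1 in)

Answer: ACCEPT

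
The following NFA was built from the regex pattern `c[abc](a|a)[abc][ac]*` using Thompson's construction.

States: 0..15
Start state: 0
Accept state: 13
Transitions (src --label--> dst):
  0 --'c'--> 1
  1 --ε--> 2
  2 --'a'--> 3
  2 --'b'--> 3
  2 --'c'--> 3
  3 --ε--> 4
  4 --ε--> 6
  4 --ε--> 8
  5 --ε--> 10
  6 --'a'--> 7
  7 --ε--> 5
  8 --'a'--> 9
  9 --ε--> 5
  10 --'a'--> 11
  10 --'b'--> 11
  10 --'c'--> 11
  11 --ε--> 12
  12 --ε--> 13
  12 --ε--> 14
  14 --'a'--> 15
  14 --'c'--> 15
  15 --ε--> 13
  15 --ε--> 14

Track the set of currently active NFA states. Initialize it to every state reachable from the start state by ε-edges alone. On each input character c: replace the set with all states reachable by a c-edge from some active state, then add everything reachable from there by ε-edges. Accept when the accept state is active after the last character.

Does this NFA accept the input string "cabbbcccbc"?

Answer: REJECT

Steps:
initial (ε-close {0}): {0}
'c' @ 1: {1,2}
'a' @ 2: {3,4,6,8}
'b' @ 3: {}  — no active states
rest 'bbcccbc' ignored (set empty)
end set {} — state 13 not in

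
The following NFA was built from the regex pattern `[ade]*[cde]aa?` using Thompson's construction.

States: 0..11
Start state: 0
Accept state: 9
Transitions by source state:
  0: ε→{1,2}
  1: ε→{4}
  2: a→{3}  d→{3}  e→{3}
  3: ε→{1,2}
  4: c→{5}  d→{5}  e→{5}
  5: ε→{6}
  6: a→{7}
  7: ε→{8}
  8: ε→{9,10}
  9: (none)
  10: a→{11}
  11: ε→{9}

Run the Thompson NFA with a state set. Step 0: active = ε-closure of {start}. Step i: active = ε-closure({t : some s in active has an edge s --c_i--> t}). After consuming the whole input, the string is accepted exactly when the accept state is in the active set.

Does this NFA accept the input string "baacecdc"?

Answer: REJECT

Trace:
initial (ε-close {0}): {0,1,2,4}
'b' @ 1: {}  — no active states
rest 'aacecdc' ignored (set empty)
end set {} — state 9 not in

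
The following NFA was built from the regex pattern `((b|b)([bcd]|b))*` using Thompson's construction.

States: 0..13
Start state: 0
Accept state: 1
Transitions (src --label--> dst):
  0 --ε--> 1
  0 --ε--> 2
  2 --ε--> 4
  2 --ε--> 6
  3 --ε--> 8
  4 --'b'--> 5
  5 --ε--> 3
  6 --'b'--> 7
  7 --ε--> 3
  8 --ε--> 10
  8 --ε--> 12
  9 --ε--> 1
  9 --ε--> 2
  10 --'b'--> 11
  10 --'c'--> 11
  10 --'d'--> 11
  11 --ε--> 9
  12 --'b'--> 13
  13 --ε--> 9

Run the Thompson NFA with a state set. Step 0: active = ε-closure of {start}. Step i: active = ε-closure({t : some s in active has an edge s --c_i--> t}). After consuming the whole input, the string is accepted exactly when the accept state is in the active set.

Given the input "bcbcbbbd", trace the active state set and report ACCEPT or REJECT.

Answer: ACCEPT

Trace:
S₀ = ε-closure({0}) = {0,1,2,4,6}
'b' @ 1: {3,5,7,8,10,12}
'c' @ 2: {1,2,4,6,9,11}  [accepting]
'b' @ 3: {3,5,7,8,10,12}
'c' @ 4: {1,2,4,6,9,11}  [accepting]
'b' @ 5: {3,5,7,8,10,12}
'b' @ 6: {1,2,4,6,9,11,13}  [accepting]
'b' @ 7: {3,5,7,8,10,12}
'd' @ 8: {1,2,4,6,9,11}  [accepting]
final: {1,2,4,6,9,11}; accept 1 in set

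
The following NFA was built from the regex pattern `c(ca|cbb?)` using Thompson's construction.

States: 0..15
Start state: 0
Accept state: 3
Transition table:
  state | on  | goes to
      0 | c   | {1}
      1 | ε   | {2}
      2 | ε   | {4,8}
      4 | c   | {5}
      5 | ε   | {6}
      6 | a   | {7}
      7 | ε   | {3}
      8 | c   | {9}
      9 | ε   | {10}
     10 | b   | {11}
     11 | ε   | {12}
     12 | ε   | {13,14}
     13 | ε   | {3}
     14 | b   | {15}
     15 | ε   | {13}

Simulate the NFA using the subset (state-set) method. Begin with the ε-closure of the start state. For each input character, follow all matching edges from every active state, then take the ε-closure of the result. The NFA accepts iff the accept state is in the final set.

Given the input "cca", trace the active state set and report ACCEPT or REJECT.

Answer: ACCEPT

Derivation:
initial (ε-close {0}): {0}
'c' @ 1: {1,2,4,8}
'c' @ 2: {5,6,9,10}
'a' @ 3: {3,7}  (accept∈set)
final: {3,7}; accept 3 in set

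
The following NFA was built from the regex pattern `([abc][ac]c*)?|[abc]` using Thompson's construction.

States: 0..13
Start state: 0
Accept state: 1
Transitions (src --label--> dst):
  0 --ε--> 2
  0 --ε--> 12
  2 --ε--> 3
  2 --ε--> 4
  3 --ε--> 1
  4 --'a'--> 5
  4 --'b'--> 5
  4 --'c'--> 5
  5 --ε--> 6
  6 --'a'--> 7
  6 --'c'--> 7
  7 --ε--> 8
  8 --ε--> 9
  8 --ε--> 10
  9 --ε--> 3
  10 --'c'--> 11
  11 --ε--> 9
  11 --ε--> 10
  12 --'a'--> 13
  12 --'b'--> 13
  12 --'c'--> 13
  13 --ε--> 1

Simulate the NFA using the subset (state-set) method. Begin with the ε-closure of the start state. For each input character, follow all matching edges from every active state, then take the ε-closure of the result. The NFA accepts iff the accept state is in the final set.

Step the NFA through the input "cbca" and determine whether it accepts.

Answer: REJECT

Trace:
start: ε-closure({0}) = {0,1,2,3,4,12}
'c' @ 1: {1,5,6,13}  (accept∈set)
'b' @ 2: {}  — no active states
rest 'ca' ignored (set empty)
after full input: {}  (accept=1 not in)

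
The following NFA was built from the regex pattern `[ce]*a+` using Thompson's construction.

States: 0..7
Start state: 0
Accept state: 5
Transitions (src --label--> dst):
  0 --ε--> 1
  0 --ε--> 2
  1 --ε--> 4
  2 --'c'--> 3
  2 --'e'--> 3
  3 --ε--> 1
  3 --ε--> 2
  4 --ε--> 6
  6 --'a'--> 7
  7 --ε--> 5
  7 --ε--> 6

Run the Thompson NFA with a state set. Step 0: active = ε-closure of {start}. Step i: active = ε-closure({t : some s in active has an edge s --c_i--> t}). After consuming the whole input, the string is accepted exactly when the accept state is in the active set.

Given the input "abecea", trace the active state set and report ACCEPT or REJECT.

initial (ε-close {0}): {0,1,2,4,6}
'a' @ 1: {5,6,7}  (accept∈set)
'b' @ 2: {}  — state set empty
rest 'ecea' ignored (set empty)
end set {} — state 5 not in

Answer: REJECT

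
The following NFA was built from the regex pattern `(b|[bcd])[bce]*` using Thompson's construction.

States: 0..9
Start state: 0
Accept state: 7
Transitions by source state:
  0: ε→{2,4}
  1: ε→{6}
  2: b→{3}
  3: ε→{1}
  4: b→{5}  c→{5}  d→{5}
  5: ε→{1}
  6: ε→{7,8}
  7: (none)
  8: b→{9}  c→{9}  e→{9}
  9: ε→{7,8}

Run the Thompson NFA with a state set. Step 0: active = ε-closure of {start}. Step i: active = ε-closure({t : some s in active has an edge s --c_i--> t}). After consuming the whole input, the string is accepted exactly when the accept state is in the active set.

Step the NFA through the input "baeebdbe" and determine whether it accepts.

Answer: REJECT

Steps:
initial (ε-close {0}): {0,2,4}
'b' @ 1: {1,3,5,6,7,8}  ✓accept
'a' @ 2: {}  — no active states
rest 'eebdbe' ignored (set empty)
final: {}; accept 7 not in set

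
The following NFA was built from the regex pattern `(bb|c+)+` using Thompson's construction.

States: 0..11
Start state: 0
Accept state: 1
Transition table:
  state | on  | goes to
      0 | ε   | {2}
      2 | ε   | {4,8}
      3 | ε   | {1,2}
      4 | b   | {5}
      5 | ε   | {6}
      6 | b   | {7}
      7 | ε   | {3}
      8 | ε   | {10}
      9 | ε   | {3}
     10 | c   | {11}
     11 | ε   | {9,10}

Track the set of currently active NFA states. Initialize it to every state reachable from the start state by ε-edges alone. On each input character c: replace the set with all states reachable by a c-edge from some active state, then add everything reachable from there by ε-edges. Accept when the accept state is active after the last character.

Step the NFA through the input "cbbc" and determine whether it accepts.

Answer: ACCEPT

Derivation:
initial (ε-close {0}): {0,2,4,8,10}
'c' @ 1: {1,2,3,4,8,9,10,11}  ✓accept
'b' @ 2: {5,6}
'b' @ 3: {1,2,3,4,7,8,10}  ✓accept
'c' @ 4: {1,2,3,4,8,9,10,11}  ✓accept
final: {1,2,3,4,8,9,10,11}; accept 1 in set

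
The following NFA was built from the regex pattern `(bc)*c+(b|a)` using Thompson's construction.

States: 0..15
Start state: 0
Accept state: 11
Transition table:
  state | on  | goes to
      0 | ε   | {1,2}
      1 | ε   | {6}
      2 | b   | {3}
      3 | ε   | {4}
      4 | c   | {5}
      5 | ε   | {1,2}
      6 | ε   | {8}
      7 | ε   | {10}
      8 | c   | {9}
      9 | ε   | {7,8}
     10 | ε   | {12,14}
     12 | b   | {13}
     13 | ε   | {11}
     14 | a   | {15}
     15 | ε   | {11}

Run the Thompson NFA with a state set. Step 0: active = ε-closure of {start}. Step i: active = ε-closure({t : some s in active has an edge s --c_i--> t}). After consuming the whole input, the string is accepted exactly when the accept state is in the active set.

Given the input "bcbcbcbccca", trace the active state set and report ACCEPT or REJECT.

start: ε-closure({0}) = {0,1,2,6,8}
'b' @ 1: {3,4}
'c' @ 2: {1,2,5,6,8}
'b' @ 3: {3,4}
'c' @ 4: {1,2,5,6,8}
'b' @ 5: {3,4}
'c' @ 6: {1,2,5,6,8}
'b' @ 7: {3,4}
'c' @ 8: {1,2,5,6,8}
'c' @ 9: {7,8,9,10,12,14}
'c' @ 10: {7,8,9,10,12,14}
'a' @ 11: {11,15}  ✓accept
final: {11,15}; accept 11 in set

Answer: ACCEPT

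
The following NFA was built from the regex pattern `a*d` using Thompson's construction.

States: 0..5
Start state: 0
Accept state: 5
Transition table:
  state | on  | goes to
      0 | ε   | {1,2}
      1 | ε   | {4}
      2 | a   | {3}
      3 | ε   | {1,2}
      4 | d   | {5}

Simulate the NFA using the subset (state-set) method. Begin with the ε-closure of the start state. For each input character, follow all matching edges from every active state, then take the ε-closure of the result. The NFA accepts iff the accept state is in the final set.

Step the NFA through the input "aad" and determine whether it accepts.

Answer: ACCEPT

Trace:
start: ε-closure({0}) = {0,1,2,4}
'a' @ 1: {1,2,3,4}
'a' @ 2: {1,2,3,4}
'd' @ 3: {5}  (accept∈set)
end set {5} — state 5 in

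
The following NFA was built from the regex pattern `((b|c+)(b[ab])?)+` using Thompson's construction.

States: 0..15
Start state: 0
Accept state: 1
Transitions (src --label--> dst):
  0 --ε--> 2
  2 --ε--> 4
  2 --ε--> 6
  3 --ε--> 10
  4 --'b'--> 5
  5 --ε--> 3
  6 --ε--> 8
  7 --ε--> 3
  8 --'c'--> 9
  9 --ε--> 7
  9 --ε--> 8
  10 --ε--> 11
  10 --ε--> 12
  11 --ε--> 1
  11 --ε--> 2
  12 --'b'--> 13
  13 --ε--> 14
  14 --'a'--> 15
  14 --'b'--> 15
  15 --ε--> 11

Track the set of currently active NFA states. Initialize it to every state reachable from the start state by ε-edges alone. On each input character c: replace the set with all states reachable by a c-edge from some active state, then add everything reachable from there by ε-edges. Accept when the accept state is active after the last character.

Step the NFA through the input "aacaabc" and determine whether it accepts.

Answer: REJECT

Steps:
start: ε-closure({0}) = {0,2,4,6,8}
'a' @ 1: {}  — dead — no transitions
rest 'acaabc' ignored (set empty)
after full input: {}  (accept=1 not in)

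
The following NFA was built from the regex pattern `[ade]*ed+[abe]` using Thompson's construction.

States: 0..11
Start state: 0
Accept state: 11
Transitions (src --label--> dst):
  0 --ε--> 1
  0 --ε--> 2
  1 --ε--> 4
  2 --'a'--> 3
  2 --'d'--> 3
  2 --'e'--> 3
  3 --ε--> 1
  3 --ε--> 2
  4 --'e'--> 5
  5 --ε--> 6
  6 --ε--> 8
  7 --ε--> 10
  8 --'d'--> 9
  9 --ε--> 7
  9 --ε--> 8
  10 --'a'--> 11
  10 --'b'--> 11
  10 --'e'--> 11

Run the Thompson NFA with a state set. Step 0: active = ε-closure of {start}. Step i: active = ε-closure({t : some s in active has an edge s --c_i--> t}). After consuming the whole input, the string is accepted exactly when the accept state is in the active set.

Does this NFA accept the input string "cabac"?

initial (ε-close {0}): {0,1,2,4}
'c' @ 1: {}  — no active states
rest 'abac' ignored (set empty)
after full input: {}  (accept=11 not in)

Answer: REJECT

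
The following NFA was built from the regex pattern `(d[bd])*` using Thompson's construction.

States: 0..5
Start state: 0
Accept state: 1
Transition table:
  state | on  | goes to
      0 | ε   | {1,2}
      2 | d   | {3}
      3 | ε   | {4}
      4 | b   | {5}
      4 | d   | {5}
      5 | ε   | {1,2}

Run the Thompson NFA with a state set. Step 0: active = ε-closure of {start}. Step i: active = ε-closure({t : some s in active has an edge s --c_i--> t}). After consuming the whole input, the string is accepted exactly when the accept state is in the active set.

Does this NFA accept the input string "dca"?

start: ε-closure({0}) = {0,1,2}
'd' @ 1: {3,4}
'c' @ 2: {}  — no active states
rest 'a' ignored (set empty)
end set {} — state 1 not in

Answer: REJECT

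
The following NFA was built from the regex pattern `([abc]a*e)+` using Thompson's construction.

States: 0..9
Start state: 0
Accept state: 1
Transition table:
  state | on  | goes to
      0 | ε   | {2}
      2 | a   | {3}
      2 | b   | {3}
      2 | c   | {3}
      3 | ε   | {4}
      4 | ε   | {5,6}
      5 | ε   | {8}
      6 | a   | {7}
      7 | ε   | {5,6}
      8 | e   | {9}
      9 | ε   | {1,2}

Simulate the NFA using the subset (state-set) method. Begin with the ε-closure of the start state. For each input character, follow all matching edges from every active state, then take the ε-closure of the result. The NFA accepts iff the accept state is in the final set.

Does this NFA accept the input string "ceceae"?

S₀ = ε-closure({0}) = {0,2}
'c' @ 1: {3,4,5,6,8}
'e' @ 2: {1,2,9}  [accepting]
'c' @ 3: {3,4,5,6,8}
'e' @ 4: {1,2,9}  [accepting]
'a' @ 5: {3,4,5,6,8}
'e' @ 6: {1,2,9}  [accepting]
final: {1,2,9}; accept 1 in set

Answer: ACCEPT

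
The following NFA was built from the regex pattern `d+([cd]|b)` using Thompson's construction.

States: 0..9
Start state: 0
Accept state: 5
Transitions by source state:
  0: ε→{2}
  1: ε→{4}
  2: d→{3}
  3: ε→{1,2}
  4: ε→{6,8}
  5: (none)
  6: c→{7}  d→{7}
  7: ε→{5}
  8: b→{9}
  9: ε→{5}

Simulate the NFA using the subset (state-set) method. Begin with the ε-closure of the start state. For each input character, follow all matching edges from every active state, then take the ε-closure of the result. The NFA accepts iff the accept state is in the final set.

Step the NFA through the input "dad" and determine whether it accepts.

initial (ε-close {0}): {0,2}
'd' @ 1: {1,2,3,4,6,8}
'a' @ 2: {}  — state set empty
rest 'd' ignored (set empty)
final: {}; accept 5 not in set

Answer: REJECT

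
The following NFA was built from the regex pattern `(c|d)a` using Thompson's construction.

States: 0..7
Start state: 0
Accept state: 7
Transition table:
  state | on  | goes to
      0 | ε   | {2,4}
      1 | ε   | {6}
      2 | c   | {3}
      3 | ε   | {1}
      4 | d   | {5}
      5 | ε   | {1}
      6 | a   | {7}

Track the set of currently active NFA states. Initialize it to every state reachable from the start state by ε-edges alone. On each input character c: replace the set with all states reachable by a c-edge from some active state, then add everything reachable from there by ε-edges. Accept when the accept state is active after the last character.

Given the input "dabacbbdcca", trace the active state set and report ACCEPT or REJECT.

Answer: REJECT

Steps:
start: ε-closure({0}) = {0,2,4}
'd' @ 1: {1,5,6}
'a' @ 2: {7}  ✓accept
'b' @ 3: {}  — dead — no transitions
rest 'acbbdcca' ignored (set empty)
end set {} — state 7 not in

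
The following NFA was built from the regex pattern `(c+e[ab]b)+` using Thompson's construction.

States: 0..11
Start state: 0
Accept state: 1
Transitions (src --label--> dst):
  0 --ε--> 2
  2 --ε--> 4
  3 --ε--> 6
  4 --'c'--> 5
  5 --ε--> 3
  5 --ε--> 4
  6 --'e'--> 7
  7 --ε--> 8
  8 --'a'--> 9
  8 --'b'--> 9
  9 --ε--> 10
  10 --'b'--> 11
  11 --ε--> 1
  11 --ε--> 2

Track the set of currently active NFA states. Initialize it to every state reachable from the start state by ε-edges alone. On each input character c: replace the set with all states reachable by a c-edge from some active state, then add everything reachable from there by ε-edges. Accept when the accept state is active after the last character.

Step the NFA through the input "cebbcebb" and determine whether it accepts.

S₀ = ε-closure({0}) = {0,2,4}
'c' @ 1: {3,4,5,6}
'e' @ 2: {7,8}
'b' @ 3: {9,10}
'b' @ 4: {1,2,4,11}  (accept∈set)
'c' @ 5: {3,4,5,6}
'e' @ 6: {7,8}
'b' @ 7: {9,10}
'b' @ 8: {1,2,4,11}  (accept∈set)
end set {1,2,4,11} — state 1 in

Answer: ACCEPT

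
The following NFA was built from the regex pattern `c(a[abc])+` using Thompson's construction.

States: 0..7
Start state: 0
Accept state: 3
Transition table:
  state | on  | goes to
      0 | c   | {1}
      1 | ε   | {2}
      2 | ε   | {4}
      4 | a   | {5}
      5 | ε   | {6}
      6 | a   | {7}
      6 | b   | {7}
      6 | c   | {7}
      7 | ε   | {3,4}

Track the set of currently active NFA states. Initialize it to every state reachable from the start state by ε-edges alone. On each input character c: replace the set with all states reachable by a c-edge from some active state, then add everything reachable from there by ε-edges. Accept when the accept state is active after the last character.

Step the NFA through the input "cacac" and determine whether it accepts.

Answer: ACCEPT

Steps:
S₀ = ε-closure({0}) = {0}
'c' @ 1: {1,2,4}
'a' @ 2: {5,6}
'c' @ 3: {3,4,7}  [accepting]
'a' @ 4: {5,6}
'c' @ 5: {3,4,7}  [accepting]
after full input: {3,4,7}  (accept=3 in)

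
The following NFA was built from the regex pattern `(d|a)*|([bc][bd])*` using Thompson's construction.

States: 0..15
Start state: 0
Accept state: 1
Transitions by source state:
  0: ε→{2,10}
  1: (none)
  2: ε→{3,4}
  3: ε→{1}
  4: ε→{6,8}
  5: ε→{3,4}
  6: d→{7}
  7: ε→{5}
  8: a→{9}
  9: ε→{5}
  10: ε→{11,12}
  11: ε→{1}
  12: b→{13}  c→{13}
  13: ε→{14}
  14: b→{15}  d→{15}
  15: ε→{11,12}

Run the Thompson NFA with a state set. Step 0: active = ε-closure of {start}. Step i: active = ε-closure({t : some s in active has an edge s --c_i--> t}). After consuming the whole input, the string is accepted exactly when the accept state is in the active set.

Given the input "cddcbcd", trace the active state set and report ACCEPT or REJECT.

start: ε-closure({0}) = {0,1,2,3,4,6,8,10,11,12}
'c' @ 1: {13,14}
'd' @ 2: {1,11,12,15}  [accepting]
'd' @ 3: {}  — state set empty
rest 'cbcd' ignored (set empty)
final: {}; accept 1 not in set

Answer: REJECT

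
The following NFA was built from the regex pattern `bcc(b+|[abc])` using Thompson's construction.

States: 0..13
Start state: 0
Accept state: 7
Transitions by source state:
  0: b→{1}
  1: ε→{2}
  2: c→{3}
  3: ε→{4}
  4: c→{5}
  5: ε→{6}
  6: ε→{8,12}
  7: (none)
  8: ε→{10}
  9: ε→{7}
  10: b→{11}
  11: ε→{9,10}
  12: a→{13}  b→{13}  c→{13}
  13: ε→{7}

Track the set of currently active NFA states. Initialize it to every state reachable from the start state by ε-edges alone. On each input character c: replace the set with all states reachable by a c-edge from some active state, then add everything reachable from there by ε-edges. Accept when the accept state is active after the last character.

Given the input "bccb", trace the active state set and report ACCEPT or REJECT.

Answer: ACCEPT

Trace:
initial (ε-close {0}): {0}
'b' @ 1: {1,2}
'c' @ 2: {3,4}
'c' @ 3: {5,6,8,10,12}
'b' @ 4: {7,9,10,11,13}  ✓accept
final: {7,9,10,11,13}; accept 7 in set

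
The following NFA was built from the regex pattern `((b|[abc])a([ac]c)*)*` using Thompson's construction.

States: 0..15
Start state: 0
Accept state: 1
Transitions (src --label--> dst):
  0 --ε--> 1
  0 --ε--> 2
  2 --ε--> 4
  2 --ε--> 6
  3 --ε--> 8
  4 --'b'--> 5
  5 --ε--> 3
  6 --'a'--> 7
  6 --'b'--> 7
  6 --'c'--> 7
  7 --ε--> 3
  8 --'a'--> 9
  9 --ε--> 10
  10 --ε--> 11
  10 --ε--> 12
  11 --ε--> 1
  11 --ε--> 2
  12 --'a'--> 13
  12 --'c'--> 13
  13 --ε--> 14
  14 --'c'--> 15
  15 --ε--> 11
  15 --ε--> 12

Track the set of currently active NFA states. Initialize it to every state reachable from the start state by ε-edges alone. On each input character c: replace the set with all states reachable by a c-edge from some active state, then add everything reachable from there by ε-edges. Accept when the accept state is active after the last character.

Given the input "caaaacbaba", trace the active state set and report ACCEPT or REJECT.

S₀ = ε-closure({0}) = {0,1,2,4,6}
'c' @ 1: {3,7,8}
'a' @ 2: {1,2,4,6,9,10,11,12}  ✓accept
'a' @ 3: {3,7,8,13,14}
'a' @ 4: {1,2,4,6,9,10,11,12}  ✓accept
'a' @ 5: {3,7,8,13,14}
'c' @ 6: {1,2,4,6,11,12,15}  ✓accept
'b' @ 7: {3,5,7,8}
'a' @ 8: {1,2,4,6,9,10,11,12}  ✓accept
'b' @ 9: {3,5,7,8}
'a' @ 10: {1,2,4,6,9,10,11,12}  ✓accept
final: {1,2,4,6,9,10,11,12}; accept 1 in set

Answer: ACCEPT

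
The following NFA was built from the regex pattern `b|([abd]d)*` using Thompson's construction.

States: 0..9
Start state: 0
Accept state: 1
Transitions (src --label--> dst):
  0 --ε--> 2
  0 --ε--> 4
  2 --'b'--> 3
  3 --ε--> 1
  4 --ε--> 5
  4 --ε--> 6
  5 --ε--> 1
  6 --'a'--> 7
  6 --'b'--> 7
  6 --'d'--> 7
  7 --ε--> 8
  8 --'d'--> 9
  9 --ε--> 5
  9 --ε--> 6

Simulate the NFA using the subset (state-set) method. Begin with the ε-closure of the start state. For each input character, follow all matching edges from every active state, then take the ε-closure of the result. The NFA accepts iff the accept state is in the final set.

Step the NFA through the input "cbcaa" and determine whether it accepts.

Answer: REJECT

Steps:
start: ε-closure({0}) = {0,1,2,4,5,6}
'c' @ 1: {}  — dead — no transitions
rest 'bcaa' ignored (set empty)
end set {} — state 1 not in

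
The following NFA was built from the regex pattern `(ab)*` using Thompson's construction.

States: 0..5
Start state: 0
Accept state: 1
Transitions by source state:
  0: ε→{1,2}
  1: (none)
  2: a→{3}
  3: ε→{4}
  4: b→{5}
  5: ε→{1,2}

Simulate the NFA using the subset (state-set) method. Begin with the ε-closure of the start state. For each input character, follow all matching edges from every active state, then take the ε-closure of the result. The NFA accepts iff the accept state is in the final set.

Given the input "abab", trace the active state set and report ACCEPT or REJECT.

Answer: ACCEPT

Steps:
start: ε-closure({0}) = {0,1,2}
'a' @ 1: {3,4}
'b' @ 2: {1,2,5}  [accepting]
'a' @ 3: {3,4}
'b' @ 4: {1,2,5}  [accepting]
final: {1,2,5}; accept 1 in set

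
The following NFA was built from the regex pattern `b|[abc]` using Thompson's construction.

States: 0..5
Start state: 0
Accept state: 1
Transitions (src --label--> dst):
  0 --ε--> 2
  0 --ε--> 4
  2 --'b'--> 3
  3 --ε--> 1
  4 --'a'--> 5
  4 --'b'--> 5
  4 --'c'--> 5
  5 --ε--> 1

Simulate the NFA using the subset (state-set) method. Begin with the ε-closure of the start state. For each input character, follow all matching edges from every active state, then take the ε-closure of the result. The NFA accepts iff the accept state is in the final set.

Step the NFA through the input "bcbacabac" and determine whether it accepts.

S₀ = ε-closure({0}) = {0,2,4}
'b' @ 1: {1,3,5}  [accepting]
'c' @ 2: {}  — dead — no transitions
rest 'bacabac' ignored (set empty)
final: {}; accept 1 not in set

Answer: REJECT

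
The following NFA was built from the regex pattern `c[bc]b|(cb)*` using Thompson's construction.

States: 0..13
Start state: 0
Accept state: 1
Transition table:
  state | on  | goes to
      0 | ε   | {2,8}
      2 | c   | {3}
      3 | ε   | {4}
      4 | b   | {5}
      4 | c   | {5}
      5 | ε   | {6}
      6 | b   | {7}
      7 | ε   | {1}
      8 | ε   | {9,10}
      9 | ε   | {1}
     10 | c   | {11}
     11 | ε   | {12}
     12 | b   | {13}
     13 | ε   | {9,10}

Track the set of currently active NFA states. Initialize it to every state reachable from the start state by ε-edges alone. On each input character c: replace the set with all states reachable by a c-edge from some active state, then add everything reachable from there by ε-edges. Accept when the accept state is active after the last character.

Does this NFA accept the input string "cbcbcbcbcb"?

S₀ = ε-closure({0}) = {0,1,2,8,9,10}
'c' @ 1: {3,4,11,12}
'b' @ 2: {1,5,6,9,10,13}  (accept∈set)
'c' @ 3: {11,12}
'b' @ 4: {1,9,10,13}  (accept∈set)
'c' @ 5: {11,12}
'b' @ 6: {1,9,10,13}  (accept∈set)
'c' @ 7: {11,12}
'b' @ 8: {1,9,10,13}  (accept∈set)
'c' @ 9: {11,12}
'b' @ 10: {1,9,10,13}  (accept∈set)
after full input: {1,9,10,13}  (accept=1 in)

Answer: ACCEPT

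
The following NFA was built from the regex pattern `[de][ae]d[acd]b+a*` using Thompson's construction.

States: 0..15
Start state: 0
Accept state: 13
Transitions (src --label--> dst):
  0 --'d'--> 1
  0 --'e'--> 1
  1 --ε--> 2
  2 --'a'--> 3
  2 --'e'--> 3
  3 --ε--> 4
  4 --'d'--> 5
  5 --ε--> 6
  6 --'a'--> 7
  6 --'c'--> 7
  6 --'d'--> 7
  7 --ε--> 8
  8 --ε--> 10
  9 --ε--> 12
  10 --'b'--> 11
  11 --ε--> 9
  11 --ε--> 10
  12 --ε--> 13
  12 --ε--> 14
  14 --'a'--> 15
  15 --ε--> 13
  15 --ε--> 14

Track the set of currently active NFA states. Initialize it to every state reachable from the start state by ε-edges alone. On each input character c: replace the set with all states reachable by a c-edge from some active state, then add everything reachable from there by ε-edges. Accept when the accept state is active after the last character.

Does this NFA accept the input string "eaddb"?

start: ε-closure({0}) = {0}
'e' @ 1: {1,2}
'a' @ 2: {3,4}
'd' @ 3: {5,6}
'd' @ 4: {7,8,10}
'b' @ 5: {9,10,11,12,13,14}  ✓accept
end set {9,10,11,12,13,14} — state 13 in

Answer: ACCEPT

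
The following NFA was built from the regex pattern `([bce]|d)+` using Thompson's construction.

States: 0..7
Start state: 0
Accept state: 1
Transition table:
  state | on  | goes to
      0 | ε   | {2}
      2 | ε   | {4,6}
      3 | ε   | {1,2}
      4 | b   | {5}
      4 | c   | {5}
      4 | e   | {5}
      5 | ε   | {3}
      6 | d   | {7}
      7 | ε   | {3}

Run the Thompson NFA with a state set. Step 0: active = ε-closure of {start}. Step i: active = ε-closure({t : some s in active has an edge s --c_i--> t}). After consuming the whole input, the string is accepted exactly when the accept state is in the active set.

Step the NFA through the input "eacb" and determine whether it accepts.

initial (ε-close {0}): {0,2,4,6}
'e' @ 1: {1,2,3,4,5,6}  (accept∈set)
'a' @ 2: {}  — state set empty
rest 'cb' ignored (set empty)
end set {} — state 1 not in

Answer: REJECT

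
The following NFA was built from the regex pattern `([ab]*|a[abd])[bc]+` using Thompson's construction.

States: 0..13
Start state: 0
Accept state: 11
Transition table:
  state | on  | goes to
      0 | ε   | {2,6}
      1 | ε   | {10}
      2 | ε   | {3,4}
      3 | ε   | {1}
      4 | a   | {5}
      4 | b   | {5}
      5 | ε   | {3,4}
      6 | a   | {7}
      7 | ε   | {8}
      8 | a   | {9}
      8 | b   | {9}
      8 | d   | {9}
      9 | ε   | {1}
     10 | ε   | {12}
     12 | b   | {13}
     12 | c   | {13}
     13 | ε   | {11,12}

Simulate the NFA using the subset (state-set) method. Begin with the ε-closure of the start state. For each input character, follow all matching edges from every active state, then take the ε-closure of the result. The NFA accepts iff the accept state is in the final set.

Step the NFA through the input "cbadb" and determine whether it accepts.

S₀ = ε-closure({0}) = {0,1,2,3,4,6,10,12}
'c' @ 1: {11,12,13}  (accept∈set)
'b' @ 2: {11,12,13}  (accept∈set)
'a' @ 3: {}  — state set empty
rest 'db' ignored (set empty)
end set {} — state 11 not in

Answer: REJECT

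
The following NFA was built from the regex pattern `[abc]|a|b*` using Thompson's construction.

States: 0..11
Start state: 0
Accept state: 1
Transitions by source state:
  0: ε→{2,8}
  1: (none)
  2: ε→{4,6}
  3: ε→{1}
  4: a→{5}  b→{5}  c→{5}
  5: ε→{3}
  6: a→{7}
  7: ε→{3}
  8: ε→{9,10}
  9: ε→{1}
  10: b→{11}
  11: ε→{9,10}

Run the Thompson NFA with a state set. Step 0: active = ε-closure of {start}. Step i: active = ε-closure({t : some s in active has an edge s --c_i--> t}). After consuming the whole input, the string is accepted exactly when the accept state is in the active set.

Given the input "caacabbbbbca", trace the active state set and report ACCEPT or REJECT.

initial (ε-close {0}): {0,1,2,4,6,8,9,10}
'c' @ 1: {1,3,5}  ✓accept
'a' @ 2: {}  — state set empty
rest 'acabbbbbca' ignored (set empty)
final: {}; accept 1 not in set

Answer: REJECT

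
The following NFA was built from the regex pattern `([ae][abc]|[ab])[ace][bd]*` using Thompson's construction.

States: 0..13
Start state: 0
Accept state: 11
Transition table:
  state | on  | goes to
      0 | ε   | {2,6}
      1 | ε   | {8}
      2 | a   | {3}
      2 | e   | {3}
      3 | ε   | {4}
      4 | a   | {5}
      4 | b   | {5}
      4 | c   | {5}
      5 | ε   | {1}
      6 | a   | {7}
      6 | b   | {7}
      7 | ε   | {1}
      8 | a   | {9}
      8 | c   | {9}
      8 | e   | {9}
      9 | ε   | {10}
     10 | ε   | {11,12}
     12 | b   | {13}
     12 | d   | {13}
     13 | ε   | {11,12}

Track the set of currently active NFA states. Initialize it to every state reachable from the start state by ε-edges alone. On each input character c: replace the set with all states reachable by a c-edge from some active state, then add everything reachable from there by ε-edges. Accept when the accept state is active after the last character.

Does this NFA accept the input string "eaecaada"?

start: ε-closure({0}) = {0,2,6}
'e' @ 1: {3,4}
'a' @ 2: {1,5,8}
'e' @ 3: {9,10,11,12}  [accepting]
'c' @ 4: {}  — no active states
rest 'aada' ignored (set empty)
final: {}; accept 11 not in set

Answer: REJECT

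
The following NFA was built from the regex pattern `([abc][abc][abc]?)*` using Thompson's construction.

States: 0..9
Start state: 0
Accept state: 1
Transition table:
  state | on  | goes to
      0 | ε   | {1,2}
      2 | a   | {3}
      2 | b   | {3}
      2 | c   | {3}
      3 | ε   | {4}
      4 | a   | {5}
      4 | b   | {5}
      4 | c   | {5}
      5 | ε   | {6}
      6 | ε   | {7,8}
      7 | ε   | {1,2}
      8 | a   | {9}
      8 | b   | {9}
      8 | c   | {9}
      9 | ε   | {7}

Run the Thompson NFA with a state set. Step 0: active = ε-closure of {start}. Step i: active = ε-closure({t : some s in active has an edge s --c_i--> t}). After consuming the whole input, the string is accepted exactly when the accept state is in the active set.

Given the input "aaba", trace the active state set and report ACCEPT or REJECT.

Answer: ACCEPT

Trace:
initial (ε-close {0}): {0,1,2}
'a' @ 1: {3,4}
'a' @ 2: {1,2,5,6,7,8}  ✓accept
'b' @ 3: {1,2,3,4,7,9}  ✓accept
'a' @ 4: {1,2,3,4,5,6,7,8}  ✓accept
final: {1,2,3,4,5,6,7,8}; accept 1 in set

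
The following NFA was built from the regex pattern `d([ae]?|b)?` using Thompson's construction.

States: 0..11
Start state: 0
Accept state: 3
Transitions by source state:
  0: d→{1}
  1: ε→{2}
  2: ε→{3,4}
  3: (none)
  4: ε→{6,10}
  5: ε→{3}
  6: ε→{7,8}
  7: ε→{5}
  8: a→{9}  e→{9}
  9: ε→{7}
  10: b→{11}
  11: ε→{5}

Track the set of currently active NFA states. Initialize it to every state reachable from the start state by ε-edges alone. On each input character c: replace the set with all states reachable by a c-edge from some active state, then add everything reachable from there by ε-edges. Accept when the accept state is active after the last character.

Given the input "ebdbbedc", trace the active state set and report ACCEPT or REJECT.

Answer: REJECT

Steps:
S₀ = ε-closure({0}) = {0}
'e' @ 1: {}  — dead — no transitions
rest 'bdbbedc' ignored (set empty)
after full input: {}  (accept=3 not in)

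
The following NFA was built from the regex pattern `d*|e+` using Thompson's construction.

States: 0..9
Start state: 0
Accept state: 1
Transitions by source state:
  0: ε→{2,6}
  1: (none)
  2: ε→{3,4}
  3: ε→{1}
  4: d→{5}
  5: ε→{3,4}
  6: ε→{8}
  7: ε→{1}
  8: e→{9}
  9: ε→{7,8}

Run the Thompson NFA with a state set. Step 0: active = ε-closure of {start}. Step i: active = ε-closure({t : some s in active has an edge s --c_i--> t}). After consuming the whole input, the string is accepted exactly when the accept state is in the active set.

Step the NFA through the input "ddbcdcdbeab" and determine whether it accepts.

Answer: REJECT

Steps:
initial (ε-close {0}): {0,1,2,3,4,6,8}
'd' @ 1: {1,3,4,5}  [accepting]
'd' @ 2: {1,3,4,5}  [accepting]
'b' @ 3: {}  — no active states
rest 'cdcdbeab' ignored (set empty)
end set {} — state 1 not in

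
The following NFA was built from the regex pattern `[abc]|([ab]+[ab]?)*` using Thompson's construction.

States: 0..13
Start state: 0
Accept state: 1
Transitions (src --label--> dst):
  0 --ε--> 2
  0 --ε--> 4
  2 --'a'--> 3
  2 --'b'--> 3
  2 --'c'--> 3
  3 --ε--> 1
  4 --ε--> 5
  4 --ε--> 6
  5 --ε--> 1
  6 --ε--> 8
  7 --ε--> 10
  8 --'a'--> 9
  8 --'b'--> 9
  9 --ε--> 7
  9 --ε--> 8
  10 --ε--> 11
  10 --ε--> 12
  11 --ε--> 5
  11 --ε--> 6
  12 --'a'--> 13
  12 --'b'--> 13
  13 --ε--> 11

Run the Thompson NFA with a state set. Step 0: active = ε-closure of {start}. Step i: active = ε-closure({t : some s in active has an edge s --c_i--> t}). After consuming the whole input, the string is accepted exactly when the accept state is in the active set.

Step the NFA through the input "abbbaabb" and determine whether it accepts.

start: ε-closure({0}) = {0,1,2,4,5,6,8}
'a' @ 1: {1,3,5,6,7,8,9,10,11,12}  ✓accept
'b' @ 2: {1,5,6,7,8,9,10,11,12,13}  ✓accept
'b' @ 3: {1,5,6,7,8,9,10,11,12,13}  ✓accept
'b' @ 4: {1,5,6,7,8,9,10,11,12,13}  ✓accept
'a' @ 5: {1,5,6,7,8,9,10,11,12,13}  ✓accept
'a' @ 6: {1,5,6,7,8,9,10,11,12,13}  ✓accept
'b' @ 7: {1,5,6,7,8,9,10,11,12,13}  ✓accept
'b' @ 8: {1,5,6,7,8,9,10,11,12,13}  ✓accept
after full input: {1,5,6,7,8,9,10,11,12,13}  (accept=1 in)

Answer: ACCEPT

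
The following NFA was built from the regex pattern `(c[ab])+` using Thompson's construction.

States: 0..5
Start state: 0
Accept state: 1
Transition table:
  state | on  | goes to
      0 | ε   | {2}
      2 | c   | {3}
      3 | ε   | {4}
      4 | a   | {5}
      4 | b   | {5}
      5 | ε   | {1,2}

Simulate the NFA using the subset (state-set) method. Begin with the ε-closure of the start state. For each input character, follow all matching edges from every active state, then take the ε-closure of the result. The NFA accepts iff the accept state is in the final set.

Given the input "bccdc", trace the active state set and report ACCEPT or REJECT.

S₀ = ε-closure({0}) = {0,2}
'b' @ 1: {}  — state set empty
rest 'ccdc' ignored (set empty)
after full input: {}  (accept=1 not in)

Answer: REJECT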